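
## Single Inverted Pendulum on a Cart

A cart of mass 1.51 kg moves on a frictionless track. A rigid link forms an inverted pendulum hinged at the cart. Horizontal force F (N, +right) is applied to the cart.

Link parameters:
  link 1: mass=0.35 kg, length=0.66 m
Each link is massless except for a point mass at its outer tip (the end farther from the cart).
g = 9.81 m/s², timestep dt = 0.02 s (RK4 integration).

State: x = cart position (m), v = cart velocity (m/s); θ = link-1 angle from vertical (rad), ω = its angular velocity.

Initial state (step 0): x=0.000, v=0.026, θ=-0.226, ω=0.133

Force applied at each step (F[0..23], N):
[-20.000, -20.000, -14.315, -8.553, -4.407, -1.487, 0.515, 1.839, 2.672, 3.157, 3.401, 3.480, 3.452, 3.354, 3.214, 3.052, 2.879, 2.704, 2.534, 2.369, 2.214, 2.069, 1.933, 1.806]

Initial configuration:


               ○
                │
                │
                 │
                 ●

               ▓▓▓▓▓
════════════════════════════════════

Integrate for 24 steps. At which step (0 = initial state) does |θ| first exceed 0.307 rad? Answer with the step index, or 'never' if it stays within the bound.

Answer: never

Derivation:
apply F[0]=-20.000 → step 1: x=-0.002, v=-0.226, θ=-0.220, ω=0.440
apply F[1]=-20.000 → step 2: x=-0.009, v=-0.479, θ=-0.208, ω=0.751
apply F[2]=-14.315 → step 3: x=-0.020, v=-0.659, θ=-0.191, ω=0.958
apply F[3]=-8.553 → step 4: x=-0.035, v=-0.764, θ=-0.171, ω=1.061
apply F[4]=-4.407 → step 5: x=-0.050, v=-0.815, θ=-0.150, ω=1.091
apply F[5]=-1.487 → step 6: x=-0.067, v=-0.829, θ=-0.128, ω=1.070
apply F[6]=+0.515 → step 7: x=-0.083, v=-0.817, θ=-0.107, ω=1.018
apply F[7]=+1.839 → step 8: x=-0.099, v=-0.789, θ=-0.088, ω=0.946
apply F[8]=+2.672 → step 9: x=-0.115, v=-0.750, θ=-0.069, ω=0.865
apply F[9]=+3.157 → step 10: x=-0.129, v=-0.706, θ=-0.053, ω=0.779
apply F[10]=+3.401 → step 11: x=-0.143, v=-0.659, θ=-0.038, ω=0.695
apply F[11]=+3.480 → step 12: x=-0.156, v=-0.611, θ=-0.025, ω=0.613
apply F[12]=+3.452 → step 13: x=-0.167, v=-0.565, θ=-0.014, ω=0.537
apply F[13]=+3.354 → step 14: x=-0.178, v=-0.520, θ=-0.004, ω=0.467
apply F[14]=+3.214 → step 15: x=-0.188, v=-0.478, θ=0.005, ω=0.402
apply F[15]=+3.052 → step 16: x=-0.197, v=-0.438, θ=0.012, ω=0.344
apply F[16]=+2.879 → step 17: x=-0.206, v=-0.400, θ=0.019, ω=0.292
apply F[17]=+2.704 → step 18: x=-0.213, v=-0.365, θ=0.024, ω=0.246
apply F[18]=+2.534 → step 19: x=-0.220, v=-0.333, θ=0.029, ω=0.205
apply F[19]=+2.369 → step 20: x=-0.227, v=-0.303, θ=0.032, ω=0.169
apply F[20]=+2.214 → step 21: x=-0.233, v=-0.275, θ=0.036, ω=0.137
apply F[21]=+2.069 → step 22: x=-0.238, v=-0.249, θ=0.038, ω=0.109
apply F[22]=+1.933 → step 23: x=-0.243, v=-0.226, θ=0.040, ω=0.084
apply F[23]=+1.806 → step 24: x=-0.247, v=-0.204, θ=0.041, ω=0.063
max |θ| = 0.226 ≤ 0.307 over all 25 states.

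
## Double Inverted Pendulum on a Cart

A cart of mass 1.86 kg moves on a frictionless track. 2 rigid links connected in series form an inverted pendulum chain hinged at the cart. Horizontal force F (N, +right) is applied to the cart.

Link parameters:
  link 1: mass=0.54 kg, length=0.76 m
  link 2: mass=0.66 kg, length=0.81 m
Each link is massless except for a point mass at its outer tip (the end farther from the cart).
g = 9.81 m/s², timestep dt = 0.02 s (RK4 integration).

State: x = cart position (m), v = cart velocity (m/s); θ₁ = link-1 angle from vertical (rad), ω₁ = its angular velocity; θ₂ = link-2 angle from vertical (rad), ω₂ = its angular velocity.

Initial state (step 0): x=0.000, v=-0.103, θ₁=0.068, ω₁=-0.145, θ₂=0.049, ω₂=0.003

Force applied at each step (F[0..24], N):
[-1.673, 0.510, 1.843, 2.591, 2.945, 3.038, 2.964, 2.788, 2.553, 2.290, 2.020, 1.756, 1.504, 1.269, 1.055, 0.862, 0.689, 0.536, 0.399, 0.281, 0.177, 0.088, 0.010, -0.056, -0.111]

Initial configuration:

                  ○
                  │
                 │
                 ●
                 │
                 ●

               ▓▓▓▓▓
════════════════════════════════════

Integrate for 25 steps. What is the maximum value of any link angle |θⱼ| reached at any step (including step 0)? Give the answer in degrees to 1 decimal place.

Answer: 3.9°

Derivation:
apply F[0]=-1.673 → step 1: x=-0.002, v=-0.129, θ₁=0.066, ω₁=-0.088, θ₂=0.049, ω₂=-0.006
apply F[1]=+0.510 → step 2: x=-0.005, v=-0.132, θ₁=0.064, ω₁=-0.062, θ₂=0.049, ω₂=-0.015
apply F[2]=+1.843 → step 3: x=-0.007, v=-0.120, θ₁=0.063, ω₁=-0.057, θ₂=0.048, ω₂=-0.023
apply F[3]=+2.591 → step 4: x=-0.010, v=-0.100, θ₁=0.062, ω₁=-0.062, θ₂=0.048, ω₂=-0.031
apply F[4]=+2.945 → step 5: x=-0.011, v=-0.076, θ₁=0.060, ω₁=-0.074, θ₂=0.047, ω₂=-0.038
apply F[5]=+3.038 → step 6: x=-0.013, v=-0.051, θ₁=0.059, ω₁=-0.087, θ₂=0.046, ω₂=-0.045
apply F[6]=+2.964 → step 7: x=-0.013, v=-0.027, θ₁=0.057, ω₁=-0.100, θ₂=0.045, ω₂=-0.052
apply F[7]=+2.788 → step 8: x=-0.014, v=-0.004, θ₁=0.055, ω₁=-0.112, θ₂=0.044, ω₂=-0.058
apply F[8]=+2.553 → step 9: x=-0.014, v=0.017, θ₁=0.052, ω₁=-0.123, θ₂=0.043, ω₂=-0.063
apply F[9]=+2.290 → step 10: x=-0.013, v=0.035, θ₁=0.050, ω₁=-0.130, θ₂=0.042, ω₂=-0.068
apply F[10]=+2.020 → step 11: x=-0.012, v=0.050, θ₁=0.047, ω₁=-0.136, θ₂=0.040, ω₂=-0.072
apply F[11]=+1.756 → step 12: x=-0.011, v=0.063, θ₁=0.045, ω₁=-0.139, θ₂=0.039, ω₂=-0.075
apply F[12]=+1.504 → step 13: x=-0.010, v=0.074, θ₁=0.042, ω₁=-0.141, θ₂=0.037, ω₂=-0.078
apply F[13]=+1.269 → step 14: x=-0.008, v=0.083, θ₁=0.039, ω₁=-0.140, θ₂=0.036, ω₂=-0.080
apply F[14]=+1.055 → step 15: x=-0.007, v=0.089, θ₁=0.036, ω₁=-0.138, θ₂=0.034, ω₂=-0.082
apply F[15]=+0.862 → step 16: x=-0.005, v=0.094, θ₁=0.033, ω₁=-0.135, θ₂=0.032, ω₂=-0.083
apply F[16]=+0.689 → step 17: x=-0.003, v=0.098, θ₁=0.031, ω₁=-0.131, θ₂=0.031, ω₂=-0.083
apply F[17]=+0.536 → step 18: x=-0.001, v=0.100, θ₁=0.028, ω₁=-0.126, θ₂=0.029, ω₂=-0.083
apply F[18]=+0.399 → step 19: x=0.001, v=0.100, θ₁=0.026, ω₁=-0.121, θ₂=0.027, ω₂=-0.082
apply F[19]=+0.281 → step 20: x=0.003, v=0.100, θ₁=0.023, ω₁=-0.115, θ₂=0.026, ω₂=-0.081
apply F[20]=+0.177 → step 21: x=0.005, v=0.099, θ₁=0.021, ω₁=-0.109, θ₂=0.024, ω₂=-0.079
apply F[21]=+0.088 → step 22: x=0.007, v=0.098, θ₁=0.019, ω₁=-0.103, θ₂=0.023, ω₂=-0.077
apply F[22]=+0.010 → step 23: x=0.009, v=0.096, θ₁=0.017, ω₁=-0.097, θ₂=0.021, ω₂=-0.075
apply F[23]=-0.056 → step 24: x=0.011, v=0.093, θ₁=0.015, ω₁=-0.090, θ₂=0.020, ω₂=-0.073
apply F[24]=-0.111 → step 25: x=0.013, v=0.090, θ₁=0.013, ω₁=-0.084, θ₂=0.018, ω₂=-0.070
Max |angle| over trajectory = 0.068 rad = 3.9°.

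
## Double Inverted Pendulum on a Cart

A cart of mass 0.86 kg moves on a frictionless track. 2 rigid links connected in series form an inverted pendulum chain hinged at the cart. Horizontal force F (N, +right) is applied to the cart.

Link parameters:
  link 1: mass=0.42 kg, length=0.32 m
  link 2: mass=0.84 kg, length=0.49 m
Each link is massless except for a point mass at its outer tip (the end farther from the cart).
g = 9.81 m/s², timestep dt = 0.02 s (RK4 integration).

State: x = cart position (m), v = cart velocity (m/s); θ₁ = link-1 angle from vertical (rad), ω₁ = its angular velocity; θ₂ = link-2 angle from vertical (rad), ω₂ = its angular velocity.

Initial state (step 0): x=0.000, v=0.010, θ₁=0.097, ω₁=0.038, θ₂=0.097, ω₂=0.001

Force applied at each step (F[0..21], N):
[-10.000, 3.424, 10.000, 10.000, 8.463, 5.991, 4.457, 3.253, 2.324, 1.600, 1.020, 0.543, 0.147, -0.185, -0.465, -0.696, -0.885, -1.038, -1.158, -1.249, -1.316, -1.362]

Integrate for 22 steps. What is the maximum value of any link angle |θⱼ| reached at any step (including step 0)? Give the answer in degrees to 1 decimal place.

Answer: 8.0°

Derivation:
apply F[0]=-10.000 → step 1: x=-0.002, v=-0.247, θ₁=0.106, ω₁=0.902, θ₂=0.097, ω₂=-0.002
apply F[1]=+3.424 → step 2: x=-0.007, v=-0.200, θ₁=0.124, ω₁=0.850, θ₂=0.097, ω₂=-0.024
apply F[2]=+10.000 → step 3: x=-0.009, v=-0.009, θ₁=0.136, ω₁=0.384, θ₂=0.096, ω₂=-0.070
apply F[3]=+10.000 → step 4: x=-0.007, v=0.179, θ₁=0.139, ω₁=-0.055, θ₂=0.094, ω₂=-0.128
apply F[4]=+8.463 → step 5: x=-0.002, v=0.333, θ₁=0.135, ω₁=-0.386, θ₂=0.091, ω₂=-0.187
apply F[5]=+5.991 → step 6: x=0.006, v=0.433, θ₁=0.125, ω₁=-0.564, θ₂=0.086, ω₂=-0.240
apply F[6]=+4.457 → step 7: x=0.015, v=0.502, θ₁=0.113, ω₁=-0.659, θ₂=0.081, ω₂=-0.283
apply F[7]=+3.253 → step 8: x=0.025, v=0.547, θ₁=0.100, ω₁=-0.700, θ₂=0.075, ω₂=-0.317
apply F[8]=+2.324 → step 9: x=0.037, v=0.575, θ₁=0.086, ω₁=-0.704, θ₂=0.069, ω₂=-0.342
apply F[9]=+1.600 → step 10: x=0.048, v=0.590, θ₁=0.072, ω₁=-0.686, θ₂=0.062, ω₂=-0.358
apply F[10]=+1.020 → step 11: x=0.060, v=0.595, θ₁=0.059, ω₁=-0.654, θ₂=0.054, ω₂=-0.367
apply F[11]=+0.543 → step 12: x=0.072, v=0.593, θ₁=0.046, ω₁=-0.614, θ₂=0.047, ω₂=-0.368
apply F[12]=+0.147 → step 13: x=0.084, v=0.585, θ₁=0.034, ω₁=-0.569, θ₂=0.040, ω₂=-0.365
apply F[13]=-0.185 → step 14: x=0.095, v=0.573, θ₁=0.023, ω₁=-0.521, θ₂=0.032, ω₂=-0.356
apply F[14]=-0.465 → step 15: x=0.107, v=0.557, θ₁=0.013, ω₁=-0.473, θ₂=0.025, ω₂=-0.343
apply F[15]=-0.696 → step 16: x=0.118, v=0.538, θ₁=0.004, ω₁=-0.425, θ₂=0.019, ω₂=-0.327
apply F[16]=-0.885 → step 17: x=0.128, v=0.517, θ₁=-0.004, ω₁=-0.379, θ₂=0.012, ω₂=-0.309
apply F[17]=-1.038 → step 18: x=0.138, v=0.495, θ₁=-0.011, ω₁=-0.334, θ₂=0.006, ω₂=-0.290
apply F[18]=-1.158 → step 19: x=0.148, v=0.472, θ₁=-0.017, ω₁=-0.292, θ₂=0.001, ω₂=-0.269
apply F[19]=-1.249 → step 20: x=0.157, v=0.449, θ₁=-0.022, ω₁=-0.253, θ₂=-0.004, ω₂=-0.248
apply F[20]=-1.316 → step 21: x=0.166, v=0.425, θ₁=-0.027, ω₁=-0.216, θ₂=-0.009, ω₂=-0.226
apply F[21]=-1.362 → step 22: x=0.174, v=0.402, θ₁=-0.031, ω₁=-0.183, θ₂=-0.013, ω₂=-0.205
Max |angle| over trajectory = 0.139 rad = 8.0°.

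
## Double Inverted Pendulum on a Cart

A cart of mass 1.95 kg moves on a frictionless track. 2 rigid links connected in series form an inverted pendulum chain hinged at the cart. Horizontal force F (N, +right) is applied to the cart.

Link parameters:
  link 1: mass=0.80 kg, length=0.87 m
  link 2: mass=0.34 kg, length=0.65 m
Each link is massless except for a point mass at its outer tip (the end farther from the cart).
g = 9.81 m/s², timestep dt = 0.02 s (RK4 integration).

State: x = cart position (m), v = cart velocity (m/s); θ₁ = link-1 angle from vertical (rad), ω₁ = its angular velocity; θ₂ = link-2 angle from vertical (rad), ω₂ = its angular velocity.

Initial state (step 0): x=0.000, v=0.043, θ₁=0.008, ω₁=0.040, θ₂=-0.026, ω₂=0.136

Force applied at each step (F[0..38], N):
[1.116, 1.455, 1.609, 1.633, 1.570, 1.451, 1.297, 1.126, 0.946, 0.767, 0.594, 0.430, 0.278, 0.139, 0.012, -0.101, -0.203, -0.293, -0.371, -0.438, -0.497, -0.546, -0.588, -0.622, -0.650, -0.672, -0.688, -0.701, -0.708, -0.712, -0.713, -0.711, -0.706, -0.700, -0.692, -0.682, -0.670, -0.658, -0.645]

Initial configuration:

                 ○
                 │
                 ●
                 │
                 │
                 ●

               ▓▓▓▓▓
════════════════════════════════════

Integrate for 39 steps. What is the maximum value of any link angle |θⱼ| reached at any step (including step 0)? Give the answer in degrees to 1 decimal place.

apply F[0]=+1.116 → step 1: x=0.001, v=0.053, θ₁=0.009, ω₁=0.033, θ₂=-0.023, ω₂=0.122
apply F[1]=+1.455 → step 2: x=0.002, v=0.067, θ₁=0.009, ω₁=0.022, θ₂=-0.021, ω₂=0.108
apply F[2]=+1.609 → step 3: x=0.004, v=0.083, θ₁=0.010, ω₁=0.009, θ₂=-0.019, ω₂=0.096
apply F[3]=+1.633 → step 4: x=0.005, v=0.098, θ₁=0.010, ω₁=-0.004, θ₂=-0.017, ω₂=0.084
apply F[4]=+1.570 → step 5: x=0.008, v=0.113, θ₁=0.009, ω₁=-0.016, θ₂=-0.016, ω₂=0.072
apply F[5]=+1.451 → step 6: x=0.010, v=0.127, θ₁=0.009, ω₁=-0.028, θ₂=-0.014, ω₂=0.062
apply F[6]=+1.297 → step 7: x=0.013, v=0.140, θ₁=0.008, ω₁=-0.038, θ₂=-0.013, ω₂=0.052
apply F[7]=+1.126 → step 8: x=0.016, v=0.150, θ₁=0.008, ω₁=-0.046, θ₂=-0.012, ω₂=0.043
apply F[8]=+0.946 → step 9: x=0.019, v=0.159, θ₁=0.007, ω₁=-0.053, θ₂=-0.012, ω₂=0.035
apply F[9]=+0.767 → step 10: x=0.022, v=0.166, θ₁=0.005, ω₁=-0.058, θ₂=-0.011, ω₂=0.028
apply F[10]=+0.594 → step 11: x=0.025, v=0.172, θ₁=0.004, ω₁=-0.062, θ₂=-0.010, ω₂=0.021
apply F[11]=+0.430 → step 12: x=0.029, v=0.176, θ₁=0.003, ω₁=-0.065, θ₂=-0.010, ω₂=0.015
apply F[12]=+0.278 → step 13: x=0.032, v=0.178, θ₁=0.002, ω₁=-0.066, θ₂=-0.010, ω₂=0.010
apply F[13]=+0.139 → step 14: x=0.036, v=0.180, θ₁=0.000, ω₁=-0.066, θ₂=-0.010, ω₂=0.006
apply F[14]=+0.012 → step 15: x=0.040, v=0.180, θ₁=-0.001, ω₁=-0.066, θ₂=-0.010, ω₂=0.002
apply F[15]=-0.101 → step 16: x=0.043, v=0.179, θ₁=-0.002, ω₁=-0.064, θ₂=-0.010, ω₂=-0.002
apply F[16]=-0.203 → step 17: x=0.047, v=0.177, θ₁=-0.004, ω₁=-0.062, θ₂=-0.010, ω₂=-0.005
apply F[17]=-0.293 → step 18: x=0.050, v=0.175, θ₁=-0.005, ω₁=-0.060, θ₂=-0.010, ω₂=-0.007
apply F[18]=-0.371 → step 19: x=0.054, v=0.172, θ₁=-0.006, ω₁=-0.057, θ₂=-0.010, ω₂=-0.009
apply F[19]=-0.438 → step 20: x=0.057, v=0.168, θ₁=-0.007, ω₁=-0.054, θ₂=-0.010, ω₂=-0.010
apply F[20]=-0.497 → step 21: x=0.060, v=0.164, θ₁=-0.008, ω₁=-0.051, θ₂=-0.010, ω₂=-0.011
apply F[21]=-0.546 → step 22: x=0.064, v=0.159, θ₁=-0.009, ω₁=-0.047, θ₂=-0.011, ω₂=-0.012
apply F[22]=-0.588 → step 23: x=0.067, v=0.154, θ₁=-0.010, ω₁=-0.043, θ₂=-0.011, ω₂=-0.013
apply F[23]=-0.622 → step 24: x=0.070, v=0.149, θ₁=-0.011, ω₁=-0.040, θ₂=-0.011, ω₂=-0.013
apply F[24]=-0.650 → step 25: x=0.073, v=0.144, θ₁=-0.012, ω₁=-0.036, θ₂=-0.011, ω₂=-0.013
apply F[25]=-0.672 → step 26: x=0.075, v=0.138, θ₁=-0.012, ω₁=-0.033, θ₂=-0.012, ω₂=-0.012
apply F[26]=-0.688 → step 27: x=0.078, v=0.132, θ₁=-0.013, ω₁=-0.029, θ₂=-0.012, ω₂=-0.012
apply F[27]=-0.701 → step 28: x=0.081, v=0.127, θ₁=-0.013, ω₁=-0.026, θ₂=-0.012, ω₂=-0.011
apply F[28]=-0.708 → step 29: x=0.083, v=0.121, θ₁=-0.014, ω₁=-0.022, θ₂=-0.012, ω₂=-0.011
apply F[29]=-0.712 → step 30: x=0.086, v=0.115, θ₁=-0.014, ω₁=-0.019, θ₂=-0.012, ω₂=-0.010
apply F[30]=-0.713 → step 31: x=0.088, v=0.110, θ₁=-0.015, ω₁=-0.016, θ₂=-0.013, ω₂=-0.009
apply F[31]=-0.711 → step 32: x=0.090, v=0.104, θ₁=-0.015, ω₁=-0.013, θ₂=-0.013, ω₂=-0.008
apply F[32]=-0.706 → step 33: x=0.092, v=0.099, θ₁=-0.015, ω₁=-0.011, θ₂=-0.013, ω₂=-0.007
apply F[33]=-0.700 → step 34: x=0.094, v=0.093, θ₁=-0.015, ω₁=-0.008, θ₂=-0.013, ω₂=-0.006
apply F[34]=-0.692 → step 35: x=0.096, v=0.088, θ₁=-0.016, ω₁=-0.006, θ₂=-0.013, ω₂=-0.005
apply F[35]=-0.682 → step 36: x=0.097, v=0.083, θ₁=-0.016, ω₁=-0.004, θ₂=-0.013, ω₂=-0.004
apply F[36]=-0.670 → step 37: x=0.099, v=0.078, θ₁=-0.016, ω₁=-0.002, θ₂=-0.013, ω₂=-0.003
apply F[37]=-0.658 → step 38: x=0.101, v=0.073, θ₁=-0.016, ω₁=0.000, θ₂=-0.013, ω₂=-0.002
apply F[38]=-0.645 → step 39: x=0.102, v=0.068, θ₁=-0.016, ω₁=0.002, θ₂=-0.013, ω₂=-0.001
Max |angle| over trajectory = 0.026 rad = 1.5°.

Answer: 1.5°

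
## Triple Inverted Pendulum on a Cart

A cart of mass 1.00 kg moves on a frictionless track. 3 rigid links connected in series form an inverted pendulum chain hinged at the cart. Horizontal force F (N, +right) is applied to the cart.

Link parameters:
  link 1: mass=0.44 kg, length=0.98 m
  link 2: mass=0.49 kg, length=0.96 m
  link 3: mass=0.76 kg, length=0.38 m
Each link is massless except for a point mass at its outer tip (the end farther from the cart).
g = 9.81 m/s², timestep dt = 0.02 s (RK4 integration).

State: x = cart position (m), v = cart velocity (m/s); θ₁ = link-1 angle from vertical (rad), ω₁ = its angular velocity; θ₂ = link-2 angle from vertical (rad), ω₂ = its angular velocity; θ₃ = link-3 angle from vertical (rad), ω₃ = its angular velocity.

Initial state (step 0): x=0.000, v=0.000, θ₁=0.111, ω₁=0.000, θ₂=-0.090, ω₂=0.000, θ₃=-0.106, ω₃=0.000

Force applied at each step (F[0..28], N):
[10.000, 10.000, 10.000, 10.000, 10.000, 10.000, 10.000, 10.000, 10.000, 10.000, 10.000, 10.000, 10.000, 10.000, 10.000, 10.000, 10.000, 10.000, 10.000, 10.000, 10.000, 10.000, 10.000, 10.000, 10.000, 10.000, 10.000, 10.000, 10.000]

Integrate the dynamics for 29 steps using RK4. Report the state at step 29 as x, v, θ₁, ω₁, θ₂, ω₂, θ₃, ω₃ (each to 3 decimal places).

apply F[0]=+10.000 → step 1: x=0.002, v=0.164, θ₁=0.111, ω₁=-0.036, θ₂=-0.091, ω₂=-0.148, θ₃=-0.106, ω₃=-0.020
apply F[1]=+10.000 → step 2: x=0.007, v=0.329, θ₁=0.110, ω₁=-0.072, θ₂=-0.096, ω₂=-0.298, θ₃=-0.107, ω₃=-0.036
apply F[2]=+10.000 → step 3: x=0.015, v=0.494, θ₁=0.108, ω₁=-0.108, θ₂=-0.103, ω₂=-0.452, θ₃=-0.108, ω₃=-0.045
apply F[3]=+10.000 → step 4: x=0.026, v=0.661, θ₁=0.105, ω₁=-0.145, θ₂=-0.114, ω₂=-0.609, θ₃=-0.109, ω₃=-0.045
apply F[4]=+10.000 → step 5: x=0.041, v=0.830, θ₁=0.102, ω₁=-0.184, θ₂=-0.128, ω₂=-0.773, θ₃=-0.109, ω₃=-0.031
apply F[5]=+10.000 → step 6: x=0.060, v=1.000, θ₁=0.098, ω₁=-0.225, θ₂=-0.145, ω₂=-0.943, θ₃=-0.110, ω₃=-0.002
apply F[6]=+10.000 → step 7: x=0.081, v=1.174, θ₁=0.093, ω₁=-0.270, θ₂=-0.166, ω₂=-1.119, θ₃=-0.109, ω₃=0.046
apply F[7]=+10.000 → step 8: x=0.107, v=1.350, θ₁=0.087, ω₁=-0.320, θ₂=-0.190, ω₂=-1.302, θ₃=-0.108, ω₃=0.112
apply F[8]=+10.000 → step 9: x=0.135, v=1.529, θ₁=0.080, ω₁=-0.379, θ₂=-0.218, ω₂=-1.488, θ₃=-0.105, ω₃=0.197
apply F[9]=+10.000 → step 10: x=0.168, v=1.712, θ₁=0.072, ω₁=-0.448, θ₂=-0.249, ω₂=-1.676, θ₃=-0.100, ω₃=0.297
apply F[10]=+10.000 → step 11: x=0.204, v=1.898, θ₁=0.062, ω₁=-0.532, θ₂=-0.285, ω₂=-1.861, θ₃=-0.093, ω₃=0.408
apply F[11]=+10.000 → step 12: x=0.244, v=2.088, θ₁=0.050, ω₁=-0.633, θ₂=-0.324, ω₂=-2.038, θ₃=-0.083, ω₃=0.521
apply F[12]=+10.000 → step 13: x=0.287, v=2.281, θ₁=0.037, ω₁=-0.754, θ₂=-0.366, ω₂=-2.203, θ₃=-0.072, ω₃=0.629
apply F[13]=+10.000 → step 14: x=0.335, v=2.477, θ₁=0.020, ω₁=-0.898, θ₂=-0.412, ω₂=-2.350, θ₃=-0.058, ω₃=0.721
apply F[14]=+10.000 → step 15: x=0.386, v=2.676, θ₁=0.001, ω₁=-1.064, θ₂=-0.460, ω₂=-2.476, θ₃=-0.043, ω₃=0.789
apply F[15]=+10.000 → step 16: x=0.442, v=2.877, θ₁=-0.023, ω₁=-1.255, θ₂=-0.511, ω₂=-2.578, θ₃=-0.027, ω₃=0.826
apply F[16]=+10.000 → step 17: x=0.501, v=3.079, θ₁=-0.050, ω₁=-1.469, θ₂=-0.563, ω₂=-2.652, θ₃=-0.010, ω₃=0.825
apply F[17]=+10.000 → step 18: x=0.565, v=3.282, θ₁=-0.082, ω₁=-1.705, θ₂=-0.616, ω₂=-2.697, θ₃=0.006, ω₃=0.783
apply F[18]=+10.000 → step 19: x=0.633, v=3.484, θ₁=-0.118, ω₁=-1.962, θ₂=-0.671, ω₂=-2.710, θ₃=0.021, ω₃=0.696
apply F[19]=+10.000 → step 20: x=0.704, v=3.685, θ₁=-0.160, ω₁=-2.238, θ₂=-0.725, ω₂=-2.690, θ₃=0.033, ω₃=0.564
apply F[20]=+10.000 → step 21: x=0.780, v=3.881, θ₁=-0.208, ω₁=-2.530, θ₂=-0.778, ω₂=-2.633, θ₃=0.043, ω₃=0.384
apply F[21]=+10.000 → step 22: x=0.860, v=4.070, θ₁=-0.261, ω₁=-2.836, θ₂=-0.830, ω₂=-2.538, θ₃=0.048, ω₃=0.152
apply F[22]=+10.000 → step 23: x=0.943, v=4.249, θ₁=-0.321, ω₁=-3.152, θ₂=-0.879, ω₂=-2.401, θ₃=0.049, ω₃=-0.134
apply F[23]=+10.000 → step 24: x=1.030, v=4.412, θ₁=-0.388, ω₁=-3.474, θ₂=-0.925, ω₂=-2.221, θ₃=0.043, ω₃=-0.482
apply F[24]=+10.000 → step 25: x=1.119, v=4.554, θ₁=-0.460, ω₁=-3.795, θ₂=-0.968, ω₂=-1.996, θ₃=0.029, ω₃=-0.897
apply F[25]=+10.000 → step 26: x=1.211, v=4.668, θ₁=-0.539, ω₁=-4.111, θ₂=-1.005, ω₂=-1.729, θ₃=0.006, ω₃=-1.389
apply F[26]=+10.000 → step 27: x=1.306, v=4.747, θ₁=-0.625, ω₁=-4.415, θ₂=-1.037, ω₂=-1.423, θ₃=-0.027, ω₃=-1.971
apply F[27]=+10.000 → step 28: x=1.401, v=4.784, θ₁=-0.716, ω₁=-4.699, θ₂=-1.062, ω₂=-1.083, θ₃=-0.073, ω₃=-2.653
apply F[28]=+10.000 → step 29: x=1.497, v=4.772, θ₁=-0.812, ω₁=-4.954, θ₂=-1.080, ω₂=-0.719, θ₃=-0.134, ω₃=-3.449

Answer: x=1.497, v=4.772, θ₁=-0.812, ω₁=-4.954, θ₂=-1.080, ω₂=-0.719, θ₃=-0.134, ω₃=-3.449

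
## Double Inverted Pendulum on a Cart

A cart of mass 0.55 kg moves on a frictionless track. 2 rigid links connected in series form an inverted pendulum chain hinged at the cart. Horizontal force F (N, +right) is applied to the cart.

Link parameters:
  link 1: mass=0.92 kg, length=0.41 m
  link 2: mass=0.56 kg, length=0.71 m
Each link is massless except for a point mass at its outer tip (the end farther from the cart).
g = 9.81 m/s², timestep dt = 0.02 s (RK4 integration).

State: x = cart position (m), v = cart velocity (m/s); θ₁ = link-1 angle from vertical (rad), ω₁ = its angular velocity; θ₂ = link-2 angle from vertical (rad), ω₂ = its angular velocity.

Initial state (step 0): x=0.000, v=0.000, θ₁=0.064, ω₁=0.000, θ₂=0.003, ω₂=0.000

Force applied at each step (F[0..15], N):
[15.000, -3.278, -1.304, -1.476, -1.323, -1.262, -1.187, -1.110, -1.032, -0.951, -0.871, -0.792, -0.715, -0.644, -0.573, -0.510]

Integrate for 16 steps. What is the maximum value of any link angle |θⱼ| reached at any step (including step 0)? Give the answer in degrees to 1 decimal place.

apply F[0]=+15.000 → step 1: x=0.005, v=0.510, θ₁=0.052, ω₁=-1.193, θ₂=0.003, ω₂=-0.029
apply F[1]=-3.278 → step 2: x=0.014, v=0.370, θ₁=0.032, ω₁=-0.823, θ₂=0.002, ω₂=-0.045
apply F[2]=-1.304 → step 3: x=0.021, v=0.310, θ₁=0.017, ω₁=-0.659, θ₂=0.001, ω₂=-0.055
apply F[3]=-1.476 → step 4: x=0.026, v=0.251, θ₁=0.006, ω₁=-0.505, θ₂=-0.000, ω₂=-0.059
apply F[4]=-1.323 → step 5: x=0.031, v=0.202, θ₁=-0.003, ω₁=-0.386, θ₂=-0.001, ω₂=-0.060
apply F[5]=-1.262 → step 6: x=0.034, v=0.160, θ₁=-0.010, ω₁=-0.287, θ₂=-0.003, ω₂=-0.058
apply F[6]=-1.187 → step 7: x=0.037, v=0.123, θ₁=-0.015, ω₁=-0.206, θ₂=-0.004, ω₂=-0.054
apply F[7]=-1.110 → step 8: x=0.039, v=0.092, θ₁=-0.018, ω₁=-0.141, θ₂=-0.005, ω₂=-0.048
apply F[8]=-1.032 → step 9: x=0.041, v=0.064, θ₁=-0.021, ω₁=-0.088, θ₂=-0.006, ω₂=-0.042
apply F[9]=-0.951 → step 10: x=0.042, v=0.041, θ₁=-0.022, ω₁=-0.046, θ₂=-0.006, ω₂=-0.035
apply F[10]=-0.871 → step 11: x=0.043, v=0.021, θ₁=-0.023, ω₁=-0.013, θ₂=-0.007, ω₂=-0.028
apply F[11]=-0.792 → step 12: x=0.043, v=0.004, θ₁=-0.023, ω₁=0.013, θ₂=-0.008, ω₂=-0.022
apply F[12]=-0.715 → step 13: x=0.043, v=-0.010, θ₁=-0.022, ω₁=0.033, θ₂=-0.008, ω₂=-0.015
apply F[13]=-0.644 → step 14: x=0.042, v=-0.022, θ₁=-0.021, ω₁=0.048, θ₂=-0.008, ω₂=-0.009
apply F[14]=-0.573 → step 15: x=0.042, v=-0.032, θ₁=-0.020, ω₁=0.058, θ₂=-0.008, ω₂=-0.003
apply F[15]=-0.510 → step 16: x=0.041, v=-0.040, θ₁=-0.019, ω₁=0.066, θ₂=-0.008, ω₂=0.002
Max |angle| over trajectory = 0.064 rad = 3.7°.

Answer: 3.7°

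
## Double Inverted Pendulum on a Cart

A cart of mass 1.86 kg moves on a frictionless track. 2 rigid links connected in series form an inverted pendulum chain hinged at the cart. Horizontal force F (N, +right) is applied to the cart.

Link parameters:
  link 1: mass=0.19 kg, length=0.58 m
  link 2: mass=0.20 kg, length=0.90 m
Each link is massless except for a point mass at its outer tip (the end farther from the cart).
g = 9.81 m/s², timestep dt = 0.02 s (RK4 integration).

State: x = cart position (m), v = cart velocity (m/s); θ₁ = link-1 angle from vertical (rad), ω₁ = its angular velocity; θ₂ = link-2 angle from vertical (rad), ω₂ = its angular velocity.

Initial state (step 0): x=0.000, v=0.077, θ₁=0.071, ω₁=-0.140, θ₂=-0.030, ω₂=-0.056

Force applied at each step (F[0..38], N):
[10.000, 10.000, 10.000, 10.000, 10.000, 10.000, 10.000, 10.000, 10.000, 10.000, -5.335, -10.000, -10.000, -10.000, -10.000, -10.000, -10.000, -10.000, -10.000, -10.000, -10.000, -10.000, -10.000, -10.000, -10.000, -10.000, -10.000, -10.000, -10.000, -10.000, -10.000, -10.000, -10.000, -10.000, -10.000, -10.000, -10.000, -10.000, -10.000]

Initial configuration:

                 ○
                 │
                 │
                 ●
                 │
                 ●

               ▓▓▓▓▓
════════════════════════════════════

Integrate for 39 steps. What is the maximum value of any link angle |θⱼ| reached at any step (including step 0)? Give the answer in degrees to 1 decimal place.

apply F[0]=+10.000 → step 1: x=0.003, v=0.182, θ₁=0.067, ω₁=-0.260, θ₂=-0.032, ω₂=-0.102
apply F[1]=+10.000 → step 2: x=0.007, v=0.286, θ₁=0.061, ω₁=-0.385, θ₂=-0.034, ω₂=-0.145
apply F[2]=+10.000 → step 3: x=0.014, v=0.392, θ₁=0.052, ω₁=-0.514, θ₂=-0.037, ω₂=-0.187
apply F[3]=+10.000 → step 4: x=0.023, v=0.497, θ₁=0.040, ω₁=-0.650, θ₂=-0.042, ω₂=-0.225
apply F[4]=+10.000 → step 5: x=0.034, v=0.604, θ₁=0.026, ω₁=-0.796, θ₂=-0.046, ω₂=-0.258
apply F[5]=+10.000 → step 6: x=0.047, v=0.710, θ₁=0.008, ω₁=-0.952, θ₂=-0.052, ω₂=-0.287
apply F[6]=+10.000 → step 7: x=0.062, v=0.818, θ₁=-0.013, ω₁=-1.120, θ₂=-0.058, ω₂=-0.308
apply F[7]=+10.000 → step 8: x=0.080, v=0.926, θ₁=-0.037, ω₁=-1.304, θ₂=-0.064, ω₂=-0.323
apply F[8]=+10.000 → step 9: x=0.099, v=1.036, θ₁=-0.065, ω₁=-1.504, θ₂=-0.071, ω₂=-0.329
apply F[9]=+10.000 → step 10: x=0.121, v=1.146, θ₁=-0.097, ω₁=-1.723, θ₂=-0.077, ω₂=-0.327
apply F[10]=-5.335 → step 11: x=0.144, v=1.092, θ₁=-0.131, ω₁=-1.680, θ₂=-0.084, ω₂=-0.314
apply F[11]=-10.000 → step 12: x=0.164, v=0.990, θ₁=-0.164, ω₁=-1.575, θ₂=-0.090, ω₂=-0.290
apply F[12]=-10.000 → step 13: x=0.183, v=0.890, θ₁=-0.194, ω₁=-1.493, θ₂=-0.095, ω₂=-0.254
apply F[13]=-10.000 → step 14: x=0.200, v=0.790, θ₁=-0.223, ω₁=-1.432, θ₂=-0.100, ω₂=-0.207
apply F[14]=-10.000 → step 15: x=0.215, v=0.692, θ₁=-0.252, ω₁=-1.392, θ₂=-0.103, ω₂=-0.149
apply F[15]=-10.000 → step 16: x=0.228, v=0.595, θ₁=-0.279, ω₁=-1.373, θ₂=-0.106, ω₂=-0.081
apply F[16]=-10.000 → step 17: x=0.239, v=0.498, θ₁=-0.307, ω₁=-1.374, θ₂=-0.107, ω₂=-0.002
apply F[17]=-10.000 → step 18: x=0.248, v=0.403, θ₁=-0.334, ω₁=-1.395, θ₂=-0.106, ω₂=0.088
apply F[18]=-10.000 → step 19: x=0.255, v=0.309, θ₁=-0.363, ω₁=-1.434, θ₂=-0.103, ω₂=0.189
apply F[19]=-10.000 → step 20: x=0.260, v=0.215, θ₁=-0.392, ω₁=-1.493, θ₂=-0.098, ω₂=0.299
apply F[20]=-10.000 → step 21: x=0.263, v=0.122, θ₁=-0.423, ω₁=-1.570, θ₂=-0.091, ω₂=0.419
apply F[21]=-10.000 → step 22: x=0.265, v=0.029, θ₁=-0.455, ω₁=-1.663, θ₂=-0.081, ω₂=0.549
apply F[22]=-10.000 → step 23: x=0.265, v=-0.064, θ₁=-0.489, ω₁=-1.773, θ₂=-0.069, ω₂=0.685
apply F[23]=-10.000 → step 24: x=0.262, v=-0.157, θ₁=-0.526, ω₁=-1.895, θ₂=-0.054, ω₂=0.827
apply F[24]=-10.000 → step 25: x=0.258, v=-0.250, θ₁=-0.565, ω₁=-2.028, θ₂=-0.036, ω₂=0.972
apply F[25]=-10.000 → step 26: x=0.252, v=-0.344, θ₁=-0.607, ω₁=-2.169, θ₂=-0.015, ω₂=1.117
apply F[26]=-10.000 → step 27: x=0.244, v=-0.438, θ₁=-0.652, ω₁=-2.316, θ₂=0.009, ω₂=1.260
apply F[27]=-10.000 → step 28: x=0.235, v=-0.533, θ₁=-0.700, ω₁=-2.464, θ₂=0.035, ω₂=1.397
apply F[28]=-10.000 → step 29: x=0.223, v=-0.630, θ₁=-0.750, ω₁=-2.613, θ₂=0.065, ω₂=1.525
apply F[29]=-10.000 → step 30: x=0.210, v=-0.727, θ₁=-0.804, ω₁=-2.762, θ₂=0.096, ω₂=1.642
apply F[30]=-10.000 → step 31: x=0.194, v=-0.826, θ₁=-0.861, ω₁=-2.909, θ₂=0.130, ω₂=1.748
apply F[31]=-10.000 → step 32: x=0.177, v=-0.926, θ₁=-0.921, ω₁=-3.056, θ₂=0.166, ω₂=1.839
apply F[32]=-10.000 → step 33: x=0.157, v=-1.027, θ₁=-0.983, ω₁=-3.205, θ₂=0.204, ω₂=1.915
apply F[33]=-10.000 → step 34: x=0.135, v=-1.130, θ₁=-1.049, ω₁=-3.358, θ₂=0.243, ω₂=1.976
apply F[34]=-10.000 → step 35: x=0.112, v=-1.234, θ₁=-1.118, ω₁=-3.519, θ₂=0.283, ω₂=2.018
apply F[35]=-10.000 → step 36: x=0.086, v=-1.339, θ₁=-1.190, ω₁=-3.691, θ₂=0.323, ω₂=2.042
apply F[36]=-10.000 → step 37: x=0.058, v=-1.447, θ₁=-1.265, ω₁=-3.881, θ₂=0.364, ω₂=2.043
apply F[37]=-10.000 → step 38: x=0.028, v=-1.556, θ₁=-1.345, ω₁=-4.095, θ₂=0.405, ω₂=2.018
apply F[38]=-10.000 → step 39: x=-0.004, v=-1.669, θ₁=-1.429, ω₁=-4.341, θ₂=0.445, ω₂=1.962
Max |angle| over trajectory = 1.429 rad = 81.9°.

Answer: 81.9°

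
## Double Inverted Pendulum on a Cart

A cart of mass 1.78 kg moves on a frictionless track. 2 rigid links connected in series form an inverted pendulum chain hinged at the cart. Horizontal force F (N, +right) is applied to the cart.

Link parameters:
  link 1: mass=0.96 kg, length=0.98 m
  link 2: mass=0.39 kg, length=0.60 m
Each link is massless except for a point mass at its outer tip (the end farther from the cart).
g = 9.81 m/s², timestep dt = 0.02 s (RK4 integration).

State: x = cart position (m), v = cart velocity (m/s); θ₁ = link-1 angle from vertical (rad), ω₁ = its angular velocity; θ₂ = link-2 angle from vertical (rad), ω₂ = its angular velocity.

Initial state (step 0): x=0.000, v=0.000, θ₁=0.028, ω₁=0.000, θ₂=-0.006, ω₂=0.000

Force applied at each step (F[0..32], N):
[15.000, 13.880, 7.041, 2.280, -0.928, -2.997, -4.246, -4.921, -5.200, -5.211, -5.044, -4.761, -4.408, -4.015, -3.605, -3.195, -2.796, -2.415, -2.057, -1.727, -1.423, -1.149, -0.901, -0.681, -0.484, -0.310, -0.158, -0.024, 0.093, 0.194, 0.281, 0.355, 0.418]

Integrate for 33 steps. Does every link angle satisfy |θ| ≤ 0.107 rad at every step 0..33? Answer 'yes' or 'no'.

apply F[0]=+15.000 → step 1: x=0.002, v=0.164, θ₁=0.026, ω₁=-0.159, θ₂=-0.006, ω₂=-0.016
apply F[1]=+13.880 → step 2: x=0.006, v=0.317, θ₁=0.022, ω₁=-0.307, θ₂=-0.007, ω₂=-0.030
apply F[2]=+7.041 → step 3: x=0.014, v=0.393, θ₁=0.015, ω₁=-0.380, θ₂=-0.007, ω₂=-0.042
apply F[3]=+2.280 → step 4: x=0.022, v=0.417, θ₁=0.007, ω₁=-0.400, θ₂=-0.008, ω₂=-0.050
apply F[4]=-0.928 → step 5: x=0.030, v=0.406, θ₁=-0.001, ω₁=-0.388, θ₂=-0.009, ω₂=-0.056
apply F[5]=-2.997 → step 6: x=0.038, v=0.373, θ₁=-0.008, ω₁=-0.354, θ₂=-0.010, ω₂=-0.058
apply F[6]=-4.246 → step 7: x=0.045, v=0.327, θ₁=-0.015, ω₁=-0.310, θ₂=-0.012, ω₂=-0.058
apply F[7]=-4.921 → step 8: x=0.051, v=0.274, θ₁=-0.021, ω₁=-0.260, θ₂=-0.013, ω₂=-0.055
apply F[8]=-5.200 → step 9: x=0.056, v=0.219, θ₁=-0.025, ω₁=-0.209, θ₂=-0.014, ω₂=-0.051
apply F[9]=-5.211 → step 10: x=0.059, v=0.165, θ₁=-0.029, ω₁=-0.160, θ₂=-0.015, ω₂=-0.045
apply F[10]=-5.044 → step 11: x=0.062, v=0.113, θ₁=-0.032, ω₁=-0.114, θ₂=-0.016, ω₂=-0.038
apply F[11]=-4.761 → step 12: x=0.064, v=0.064, θ₁=-0.034, ω₁=-0.073, θ₂=-0.016, ω₂=-0.030
apply F[12]=-4.408 → step 13: x=0.065, v=0.020, θ₁=-0.035, ω₁=-0.036, θ₂=-0.017, ω₂=-0.022
apply F[13]=-4.015 → step 14: x=0.065, v=-0.020, θ₁=-0.035, ω₁=-0.004, θ₂=-0.017, ω₂=-0.014
apply F[14]=-3.605 → step 15: x=0.064, v=-0.055, θ₁=-0.035, ω₁=0.024, θ₂=-0.017, ω₂=-0.005
apply F[15]=-3.195 → step 16: x=0.063, v=-0.086, θ₁=-0.034, ω₁=0.047, θ₂=-0.017, ω₂=0.002
apply F[16]=-2.796 → step 17: x=0.061, v=-0.112, θ₁=-0.033, ω₁=0.066, θ₂=-0.017, ω₂=0.010
apply F[17]=-2.415 → step 18: x=0.058, v=-0.135, θ₁=-0.032, ω₁=0.081, θ₂=-0.017, ω₂=0.017
apply F[18]=-2.057 → step 19: x=0.055, v=-0.153, θ₁=-0.030, ω₁=0.093, θ₂=-0.017, ω₂=0.023
apply F[19]=-1.727 → step 20: x=0.052, v=-0.168, θ₁=-0.028, ω₁=0.101, θ₂=-0.016, ω₂=0.029
apply F[20]=-1.423 → step 21: x=0.049, v=-0.180, θ₁=-0.026, ω₁=0.107, θ₂=-0.015, ω₂=0.034
apply F[21]=-1.149 → step 22: x=0.045, v=-0.190, θ₁=-0.024, ω₁=0.111, θ₂=-0.015, ω₂=0.038
apply F[22]=-0.901 → step 23: x=0.041, v=-0.196, θ₁=-0.021, ω₁=0.113, θ₂=-0.014, ω₂=0.042
apply F[23]=-0.681 → step 24: x=0.037, v=-0.201, θ₁=-0.019, ω₁=0.113, θ₂=-0.013, ω₂=0.045
apply F[24]=-0.484 → step 25: x=0.033, v=-0.204, θ₁=-0.017, ω₁=0.112, θ₂=-0.012, ω₂=0.048
apply F[25]=-0.310 → step 26: x=0.029, v=-0.205, θ₁=-0.015, ω₁=0.109, θ₂=-0.011, ω₂=0.050
apply F[26]=-0.158 → step 27: x=0.025, v=-0.205, θ₁=-0.012, ω₁=0.106, θ₂=-0.010, ω₂=0.051
apply F[27]=-0.024 → step 28: x=0.021, v=-0.203, θ₁=-0.010, ω₁=0.102, θ₂=-0.009, ω₂=0.052
apply F[28]=+0.093 → step 29: x=0.017, v=-0.201, θ₁=-0.008, ω₁=0.098, θ₂=-0.008, ω₂=0.052
apply F[29]=+0.194 → step 30: x=0.013, v=-0.198, θ₁=-0.006, ω₁=0.093, θ₂=-0.007, ω₂=0.052
apply F[30]=+0.281 → step 31: x=0.009, v=-0.194, θ₁=-0.005, ω₁=0.088, θ₂=-0.006, ω₂=0.052
apply F[31]=+0.355 → step 32: x=0.005, v=-0.189, θ₁=-0.003, ω₁=0.083, θ₂=-0.005, ω₂=0.051
apply F[32]=+0.418 → step 33: x=0.001, v=-0.184, θ₁=-0.001, ω₁=0.077, θ₂=-0.004, ω₂=0.050
Max |angle| over trajectory = 0.035 rad; bound = 0.107 → within bound.

Answer: yes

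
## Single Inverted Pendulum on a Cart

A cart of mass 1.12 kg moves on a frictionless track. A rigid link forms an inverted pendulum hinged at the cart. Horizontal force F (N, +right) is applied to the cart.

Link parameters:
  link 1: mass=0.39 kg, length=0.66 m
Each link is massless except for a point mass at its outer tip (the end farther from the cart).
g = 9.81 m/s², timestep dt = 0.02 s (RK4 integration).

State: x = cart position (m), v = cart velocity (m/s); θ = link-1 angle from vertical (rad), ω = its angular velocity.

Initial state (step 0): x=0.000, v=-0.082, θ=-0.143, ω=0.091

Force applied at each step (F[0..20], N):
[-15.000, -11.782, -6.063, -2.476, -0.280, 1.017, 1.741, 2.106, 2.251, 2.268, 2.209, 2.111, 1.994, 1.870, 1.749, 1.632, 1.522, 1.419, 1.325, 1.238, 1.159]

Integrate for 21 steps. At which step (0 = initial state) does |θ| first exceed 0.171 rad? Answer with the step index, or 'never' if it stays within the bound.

apply F[0]=-15.000 → step 1: x=-0.004, v=-0.339, θ=-0.138, ω=0.434
apply F[1]=-11.782 → step 2: x=-0.013, v=-0.539, θ=-0.126, ω=0.696
apply F[2]=-6.063 → step 3: x=-0.025, v=-0.639, θ=-0.111, ω=0.811
apply F[3]=-2.476 → step 4: x=-0.038, v=-0.676, θ=-0.095, ω=0.837
apply F[4]=-0.280 → step 5: x=-0.051, v=-0.676, θ=-0.078, ω=0.810
apply F[5]=+1.017 → step 6: x=-0.065, v=-0.653, θ=-0.063, ω=0.755
apply F[6]=+1.741 → step 7: x=-0.077, v=-0.618, θ=-0.048, ω=0.686
apply F[7]=+2.106 → step 8: x=-0.089, v=-0.578, θ=-0.035, ω=0.612
apply F[8]=+2.251 → step 9: x=-0.101, v=-0.536, θ=-0.024, ω=0.540
apply F[9]=+2.268 → step 10: x=-0.111, v=-0.494, θ=-0.014, ω=0.471
apply F[10]=+2.209 → step 11: x=-0.120, v=-0.454, θ=-0.005, ω=0.407
apply F[11]=+2.111 → step 12: x=-0.129, v=-0.416, θ=0.002, ω=0.350
apply F[12]=+1.994 → step 13: x=-0.137, v=-0.381, θ=0.009, ω=0.298
apply F[13]=+1.870 → step 14: x=-0.144, v=-0.349, θ=0.014, ω=0.252
apply F[14]=+1.749 → step 15: x=-0.151, v=-0.318, θ=0.019, ω=0.212
apply F[15]=+1.632 → step 16: x=-0.157, v=-0.291, θ=0.023, ω=0.176
apply F[16]=+1.522 → step 17: x=-0.163, v=-0.265, θ=0.026, ω=0.145
apply F[17]=+1.419 → step 18: x=-0.168, v=-0.242, θ=0.029, ω=0.117
apply F[18]=+1.325 → step 19: x=-0.172, v=-0.220, θ=0.031, ω=0.094
apply F[19]=+1.238 → step 20: x=-0.177, v=-0.200, θ=0.033, ω=0.073
apply F[20]=+1.159 → step 21: x=-0.180, v=-0.182, θ=0.034, ω=0.055
max |θ| = 0.143 ≤ 0.171 over all 22 states.

Answer: never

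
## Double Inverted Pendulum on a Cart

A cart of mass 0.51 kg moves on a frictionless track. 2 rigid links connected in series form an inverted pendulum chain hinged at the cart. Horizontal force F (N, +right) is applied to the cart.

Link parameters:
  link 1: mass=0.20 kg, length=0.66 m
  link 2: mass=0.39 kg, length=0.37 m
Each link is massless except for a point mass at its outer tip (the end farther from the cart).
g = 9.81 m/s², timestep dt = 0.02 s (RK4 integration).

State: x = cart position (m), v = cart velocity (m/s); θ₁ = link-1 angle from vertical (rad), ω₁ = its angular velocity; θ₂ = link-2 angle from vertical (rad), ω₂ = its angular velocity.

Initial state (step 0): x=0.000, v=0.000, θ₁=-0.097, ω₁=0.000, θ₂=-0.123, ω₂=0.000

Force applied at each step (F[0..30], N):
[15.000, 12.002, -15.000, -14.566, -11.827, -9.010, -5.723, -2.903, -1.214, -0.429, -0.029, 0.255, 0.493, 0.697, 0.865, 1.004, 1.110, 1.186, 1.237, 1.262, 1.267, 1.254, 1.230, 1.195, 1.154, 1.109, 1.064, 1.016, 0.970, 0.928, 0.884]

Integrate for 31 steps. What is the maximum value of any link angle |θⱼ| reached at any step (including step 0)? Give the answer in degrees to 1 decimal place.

Answer: 9.8°

Derivation:
apply F[0]=+15.000 → step 1: x=0.006, v=0.603, θ₁=-0.106, ω₁=-0.930, θ₂=-0.123, ω₂=-0.024
apply F[1]=+12.002 → step 2: x=0.023, v=1.089, θ₁=-0.133, ω₁=-1.695, θ₂=-0.124, ω₂=-0.030
apply F[2]=-15.000 → step 3: x=0.039, v=0.544, θ₁=-0.159, ω₁=-0.937, θ₂=-0.124, ω₂=0.017
apply F[3]=-14.566 → step 4: x=0.045, v=0.025, θ₁=-0.171, ω₁=-0.245, θ₂=-0.123, ω₂=0.109
apply F[4]=-11.827 → step 5: x=0.041, v=-0.388, θ₁=-0.170, ω₁=0.281, θ₂=-0.120, ω₂=0.212
apply F[5]=-9.010 → step 6: x=0.031, v=-0.695, θ₁=-0.161, ω₁=0.657, θ₂=-0.114, ω₂=0.306
apply F[6]=-5.723 → step 7: x=0.015, v=-0.882, θ₁=-0.146, ω₁=0.864, θ₂=-0.108, ω₂=0.378
apply F[7]=-2.903 → step 8: x=-0.004, v=-0.965, θ₁=-0.128, ω₁=0.930, θ₂=-0.100, ω₂=0.429
apply F[8]=-1.214 → step 9: x=-0.023, v=-0.987, θ₁=-0.109, ω₁=0.916, θ₂=-0.091, ω₂=0.464
apply F[9]=-0.429 → step 10: x=-0.043, v=-0.983, θ₁=-0.091, ω₁=0.872, θ₂=-0.081, ω₂=0.485
apply F[10]=-0.029 → step 11: x=-0.062, v=-0.966, θ₁=-0.075, ω₁=0.818, θ₂=-0.071, ω₂=0.495
apply F[11]=+0.255 → step 12: x=-0.081, v=-0.942, θ₁=-0.059, ω₁=0.762, θ₂=-0.061, ω₂=0.495
apply F[12]=+0.493 → step 13: x=-0.100, v=-0.912, θ₁=-0.044, ω₁=0.703, θ₂=-0.051, ω₂=0.488
apply F[13]=+0.697 → step 14: x=-0.118, v=-0.876, θ₁=-0.031, ω₁=0.644, θ₂=-0.042, ω₂=0.474
apply F[14]=+0.865 → step 15: x=-0.135, v=-0.837, θ₁=-0.018, ω₁=0.584, θ₂=-0.033, ω₂=0.454
apply F[15]=+1.004 → step 16: x=-0.151, v=-0.795, θ₁=-0.007, ω₁=0.525, θ₂=-0.024, ω₂=0.431
apply F[16]=+1.110 → step 17: x=-0.167, v=-0.751, θ₁=0.003, ω₁=0.468, θ₂=-0.015, ω₂=0.405
apply F[17]=+1.186 → step 18: x=-0.181, v=-0.706, θ₁=0.011, ω₁=0.412, θ₂=-0.008, ω₂=0.376
apply F[18]=+1.237 → step 19: x=-0.195, v=-0.661, θ₁=0.019, ω₁=0.359, θ₂=-0.000, ω₂=0.346
apply F[19]=+1.262 → step 20: x=-0.208, v=-0.616, θ₁=0.026, ω₁=0.310, θ₂=0.006, ω₂=0.316
apply F[20]=+1.267 → step 21: x=-0.220, v=-0.573, θ₁=0.031, ω₁=0.264, θ₂=0.012, ω₂=0.286
apply F[21]=+1.254 → step 22: x=-0.231, v=-0.532, θ₁=0.036, ω₁=0.222, θ₂=0.018, ω₂=0.256
apply F[22]=+1.230 → step 23: x=-0.241, v=-0.492, θ₁=0.040, ω₁=0.185, θ₂=0.023, ω₂=0.228
apply F[23]=+1.195 → step 24: x=-0.250, v=-0.455, θ₁=0.044, ω₁=0.151, θ₂=0.027, ω₂=0.201
apply F[24]=+1.154 → step 25: x=-0.259, v=-0.420, θ₁=0.046, ω₁=0.121, θ₂=0.031, ω₂=0.175
apply F[25]=+1.109 → step 26: x=-0.267, v=-0.387, θ₁=0.049, ω₁=0.095, θ₂=0.034, ω₂=0.151
apply F[26]=+1.064 → step 27: x=-0.275, v=-0.357, θ₁=0.050, ω₁=0.072, θ₂=0.037, ω₂=0.128
apply F[27]=+1.016 → step 28: x=-0.282, v=-0.329, θ₁=0.052, ω₁=0.052, θ₂=0.039, ω₂=0.108
apply F[28]=+0.970 → step 29: x=-0.288, v=-0.303, θ₁=0.052, ω₁=0.034, θ₂=0.041, ω₂=0.089
apply F[29]=+0.928 → step 30: x=-0.294, v=-0.278, θ₁=0.053, ω₁=0.020, θ₂=0.043, ω₂=0.072
apply F[30]=+0.884 → step 31: x=-0.299, v=-0.256, θ₁=0.053, ω₁=0.007, θ₂=0.044, ω₂=0.057
Max |angle| over trajectory = 0.171 rad = 9.8°.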